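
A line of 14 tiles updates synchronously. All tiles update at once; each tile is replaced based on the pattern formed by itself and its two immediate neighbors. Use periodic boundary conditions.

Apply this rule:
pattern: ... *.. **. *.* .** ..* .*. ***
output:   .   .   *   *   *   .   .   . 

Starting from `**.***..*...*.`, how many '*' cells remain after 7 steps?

step 1: ****.*.......*
step 2: ...**........*
step 3: ...**.........
step 4: ...**.........  (fixed point — unchanged through step 7)
count of *: 2

2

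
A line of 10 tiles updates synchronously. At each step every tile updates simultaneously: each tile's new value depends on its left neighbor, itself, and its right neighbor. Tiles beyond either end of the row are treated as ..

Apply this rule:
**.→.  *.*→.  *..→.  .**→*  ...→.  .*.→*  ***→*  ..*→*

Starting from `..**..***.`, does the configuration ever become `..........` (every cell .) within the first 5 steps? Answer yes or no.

.**..***..
**..***...
*..***....
*.***.....
*.**......
step 5 is *.**......, still not uniform .

no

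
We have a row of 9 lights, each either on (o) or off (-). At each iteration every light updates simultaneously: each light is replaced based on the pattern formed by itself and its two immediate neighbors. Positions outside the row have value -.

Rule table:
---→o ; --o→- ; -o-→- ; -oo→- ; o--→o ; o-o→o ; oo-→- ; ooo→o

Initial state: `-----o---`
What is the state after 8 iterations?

oooo--ooo
-oo-o--o-
---o-o--o
oo--o-o--
--o--o-oo
o--o--o--
-o--o--oo
--o--o---

--o--o---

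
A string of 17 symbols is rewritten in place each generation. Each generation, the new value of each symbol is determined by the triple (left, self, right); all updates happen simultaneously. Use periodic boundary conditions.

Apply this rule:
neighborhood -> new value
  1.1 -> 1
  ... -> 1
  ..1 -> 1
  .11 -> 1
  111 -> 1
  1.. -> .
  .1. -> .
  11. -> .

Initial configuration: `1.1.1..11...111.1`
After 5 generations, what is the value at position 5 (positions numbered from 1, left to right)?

.

.1.1..11..1111.11
1.1..11..1111.11.
.1..11..1111.11.1
1..11..1111.11.1.
..11..1111.11.1.1
position 5 holds .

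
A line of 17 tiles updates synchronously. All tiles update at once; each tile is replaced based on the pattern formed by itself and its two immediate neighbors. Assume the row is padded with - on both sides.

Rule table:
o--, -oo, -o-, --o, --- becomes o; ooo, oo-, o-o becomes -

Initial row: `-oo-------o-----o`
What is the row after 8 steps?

o----------------

oo-oooooooooooooo
o--o-------------
ooooooooooooooooo
o----------------
ooooooooooooooooo  (repeats step 3; period 2)
step 8: o----------------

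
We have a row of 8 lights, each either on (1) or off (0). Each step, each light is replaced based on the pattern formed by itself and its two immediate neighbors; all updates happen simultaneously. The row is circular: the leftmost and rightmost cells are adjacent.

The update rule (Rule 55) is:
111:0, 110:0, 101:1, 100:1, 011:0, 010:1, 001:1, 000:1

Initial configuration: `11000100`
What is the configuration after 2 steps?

00111111
11000000

11000000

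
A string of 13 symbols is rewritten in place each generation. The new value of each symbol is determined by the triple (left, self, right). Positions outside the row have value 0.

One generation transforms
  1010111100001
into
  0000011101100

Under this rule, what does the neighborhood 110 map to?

At position 7 the neighborhood is 110; the next row has 1 there.

1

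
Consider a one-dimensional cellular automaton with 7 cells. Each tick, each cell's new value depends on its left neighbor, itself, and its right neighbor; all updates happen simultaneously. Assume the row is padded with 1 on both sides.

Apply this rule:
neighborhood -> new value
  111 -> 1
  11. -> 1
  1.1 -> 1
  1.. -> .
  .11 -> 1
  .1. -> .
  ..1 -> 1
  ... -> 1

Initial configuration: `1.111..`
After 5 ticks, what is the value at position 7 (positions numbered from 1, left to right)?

tick 1: 11111.1
tick 2: 1111111
tick 3: 1111111  (fixed point — unchanged through tick 5)
position 7 holds 1

1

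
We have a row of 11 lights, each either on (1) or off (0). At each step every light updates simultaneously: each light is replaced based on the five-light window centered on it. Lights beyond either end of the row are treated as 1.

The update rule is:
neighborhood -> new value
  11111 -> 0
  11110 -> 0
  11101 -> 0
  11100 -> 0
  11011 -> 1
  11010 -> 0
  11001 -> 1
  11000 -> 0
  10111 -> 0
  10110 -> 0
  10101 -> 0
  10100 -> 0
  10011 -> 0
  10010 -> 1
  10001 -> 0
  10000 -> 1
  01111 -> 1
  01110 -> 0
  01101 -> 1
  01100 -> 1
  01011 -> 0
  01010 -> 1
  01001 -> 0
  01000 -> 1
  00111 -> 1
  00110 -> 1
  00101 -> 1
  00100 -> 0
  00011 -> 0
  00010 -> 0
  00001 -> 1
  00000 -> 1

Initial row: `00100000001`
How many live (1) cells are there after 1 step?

9

step 1: 11011111101
count of 1: 9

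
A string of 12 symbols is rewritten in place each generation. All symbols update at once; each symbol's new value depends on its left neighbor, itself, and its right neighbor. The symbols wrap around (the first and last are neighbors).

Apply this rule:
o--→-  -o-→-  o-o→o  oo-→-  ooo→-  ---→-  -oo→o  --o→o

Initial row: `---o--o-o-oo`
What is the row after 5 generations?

--o--o-o-oo-
-o--o-o-oo--
o--o-o-oo---
--o-o-oo---o
-o-o-oo---o-

-o-o-oo---o-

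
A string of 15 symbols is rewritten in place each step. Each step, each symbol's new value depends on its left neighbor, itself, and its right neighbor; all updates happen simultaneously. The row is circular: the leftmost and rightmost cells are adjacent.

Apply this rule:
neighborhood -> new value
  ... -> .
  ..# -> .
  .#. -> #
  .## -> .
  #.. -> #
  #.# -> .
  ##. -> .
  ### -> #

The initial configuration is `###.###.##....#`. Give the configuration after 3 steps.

..##...#....#..

##...#....#....
..#..##...##...
..##...#....#..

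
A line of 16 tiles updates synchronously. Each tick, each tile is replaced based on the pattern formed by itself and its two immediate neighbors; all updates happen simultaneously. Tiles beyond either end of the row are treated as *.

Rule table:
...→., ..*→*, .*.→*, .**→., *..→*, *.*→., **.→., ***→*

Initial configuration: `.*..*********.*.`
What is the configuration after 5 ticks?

**.******.*..***

.***.*******..*.
..*...*****.***.
****.*.***...*..
***..*..*.*.****
**.******.*..***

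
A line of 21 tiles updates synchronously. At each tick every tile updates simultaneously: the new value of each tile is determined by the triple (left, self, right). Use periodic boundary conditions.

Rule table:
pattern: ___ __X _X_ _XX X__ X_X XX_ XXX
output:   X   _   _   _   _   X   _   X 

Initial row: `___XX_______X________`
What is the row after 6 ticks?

X__XX_______X__XX___X

tick 1: XX____XXXXX___XXXXXXX
tick 2: X__XX__XXX__X__XXXXXX
tick 3: ________X_______XXXXX
tick 4: _XXXXXX___XXXXX__XXX_
tick 5: __XXXX__X__XXX____X__
tick 6: X__XX_______X__XX___X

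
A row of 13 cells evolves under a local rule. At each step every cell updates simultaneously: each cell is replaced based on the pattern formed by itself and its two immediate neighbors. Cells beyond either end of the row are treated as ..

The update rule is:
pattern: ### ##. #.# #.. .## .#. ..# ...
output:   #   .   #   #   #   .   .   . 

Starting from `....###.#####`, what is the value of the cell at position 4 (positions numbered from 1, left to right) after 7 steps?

.

....##.#####.
....#.#####.#
.....#####.#.
.....####.#.#
.....###.#.#.
.....##.#.#.#
.....#.#.#.#.
position 4 holds .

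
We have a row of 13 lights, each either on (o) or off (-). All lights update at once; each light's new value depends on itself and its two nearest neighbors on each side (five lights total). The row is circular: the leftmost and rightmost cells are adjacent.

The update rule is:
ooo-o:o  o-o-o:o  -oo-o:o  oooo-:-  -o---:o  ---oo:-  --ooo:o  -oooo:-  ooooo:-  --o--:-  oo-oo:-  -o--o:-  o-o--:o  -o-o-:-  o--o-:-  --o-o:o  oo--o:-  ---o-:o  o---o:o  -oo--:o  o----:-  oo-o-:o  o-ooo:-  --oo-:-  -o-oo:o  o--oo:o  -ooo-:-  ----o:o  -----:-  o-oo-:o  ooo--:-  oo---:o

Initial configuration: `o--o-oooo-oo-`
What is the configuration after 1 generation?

o--oo---o-ooo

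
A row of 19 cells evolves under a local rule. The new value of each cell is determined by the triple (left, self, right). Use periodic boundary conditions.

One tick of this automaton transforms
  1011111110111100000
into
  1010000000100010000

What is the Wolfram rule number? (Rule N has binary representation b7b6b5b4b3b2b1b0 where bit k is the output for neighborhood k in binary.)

28

position 3: 111 → 0  (bit 7 = 0)
position 8: 110 → 0  (bit 6 = 0)
position 1: 101 → 0  (bit 5 = 0)
position 14: 100 → 1  (bit 4 = 1)
position 2: 011 → 1  (bit 3 = 1)
position 0: 010 → 1  (bit 2 = 1)
position 18: 001 → 0  (bit 1 = 0)
position 15: 000 → 0  (bit 0 = 0)
bits b7..b0 = 00011100 = 28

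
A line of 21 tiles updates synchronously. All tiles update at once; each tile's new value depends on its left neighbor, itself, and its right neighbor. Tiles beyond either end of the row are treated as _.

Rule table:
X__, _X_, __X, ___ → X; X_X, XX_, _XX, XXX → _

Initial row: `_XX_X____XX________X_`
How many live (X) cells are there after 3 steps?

step 1: X___XXXXX__XXXXXXXXXX
step 2: XXXX_____XX__________
step 3: ____XXXXX__XXXXXXXXXX
count of X: 15

15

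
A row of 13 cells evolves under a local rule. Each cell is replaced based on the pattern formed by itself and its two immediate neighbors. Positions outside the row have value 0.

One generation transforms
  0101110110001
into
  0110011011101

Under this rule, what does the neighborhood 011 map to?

0

At position 3 the neighborhood is 011; the next row has 0 there.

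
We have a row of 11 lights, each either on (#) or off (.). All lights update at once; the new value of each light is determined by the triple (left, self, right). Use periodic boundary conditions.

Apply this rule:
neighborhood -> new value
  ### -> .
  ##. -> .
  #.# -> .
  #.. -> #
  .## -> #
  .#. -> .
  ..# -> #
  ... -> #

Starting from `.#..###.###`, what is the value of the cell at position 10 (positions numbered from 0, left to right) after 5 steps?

step 1: ..###...#..
step 2: ###..###.##
step 3: ...###...#.
step 4: ####..###.#
step 5: ....###...#
position 10 holds #

#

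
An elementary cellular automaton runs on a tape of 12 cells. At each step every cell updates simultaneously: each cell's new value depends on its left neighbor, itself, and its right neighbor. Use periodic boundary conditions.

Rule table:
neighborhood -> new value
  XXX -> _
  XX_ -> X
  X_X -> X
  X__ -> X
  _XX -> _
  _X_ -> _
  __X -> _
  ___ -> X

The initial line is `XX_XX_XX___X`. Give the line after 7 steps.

X__XX__XX__X

step 1: _XX_XX_XXX__
step 2: __XX_XX__XXX
step 3: X__XX_XX___X
step 4: XX__XX_XXX__
step 5: _XX__XX__XX_
step 6: __XX__XX__XX
step 7: X__XX__XX__X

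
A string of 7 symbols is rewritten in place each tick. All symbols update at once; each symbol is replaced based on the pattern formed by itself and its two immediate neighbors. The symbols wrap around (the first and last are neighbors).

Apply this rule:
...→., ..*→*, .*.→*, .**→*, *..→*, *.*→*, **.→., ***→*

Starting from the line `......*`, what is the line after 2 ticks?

.*..***

*....**
.*..***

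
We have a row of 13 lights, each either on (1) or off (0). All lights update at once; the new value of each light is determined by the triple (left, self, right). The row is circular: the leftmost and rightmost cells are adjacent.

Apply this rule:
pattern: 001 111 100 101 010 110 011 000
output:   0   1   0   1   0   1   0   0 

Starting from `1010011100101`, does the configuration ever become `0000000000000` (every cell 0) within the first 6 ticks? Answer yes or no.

yes

1100001100010
0100000100001
1000000000000
0000000000000
all cells are 0 at tick 4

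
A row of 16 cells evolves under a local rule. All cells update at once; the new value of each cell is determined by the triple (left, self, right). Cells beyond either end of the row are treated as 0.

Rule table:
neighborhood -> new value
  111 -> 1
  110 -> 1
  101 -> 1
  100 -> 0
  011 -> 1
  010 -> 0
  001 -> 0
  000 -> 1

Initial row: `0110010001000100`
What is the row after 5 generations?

0110000100010001
0110110001000100
0111110100010001
0111111001000100
0111111000010001

0111111000010001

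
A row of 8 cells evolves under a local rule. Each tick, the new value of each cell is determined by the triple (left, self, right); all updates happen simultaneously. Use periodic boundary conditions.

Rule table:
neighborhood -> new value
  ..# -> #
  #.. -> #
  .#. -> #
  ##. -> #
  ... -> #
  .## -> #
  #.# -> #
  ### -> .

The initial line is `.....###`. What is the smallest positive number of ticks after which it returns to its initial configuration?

tick 1: ######.#
tick 2: .....###

2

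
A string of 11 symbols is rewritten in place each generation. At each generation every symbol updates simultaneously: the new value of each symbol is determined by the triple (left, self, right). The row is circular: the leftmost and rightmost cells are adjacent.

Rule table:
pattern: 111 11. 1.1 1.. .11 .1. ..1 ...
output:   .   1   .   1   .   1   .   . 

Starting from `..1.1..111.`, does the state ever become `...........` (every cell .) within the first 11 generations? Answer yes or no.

no

..1.11...11
1.1..11...1
1.11..11...
1..11..11..
11..11..11.
.11..11..1.
..11..11.11
1..11..1..1
11..11.11..
.11..1..11.
..11.11..11
generation 11 is ..11.11..11, still not uniform .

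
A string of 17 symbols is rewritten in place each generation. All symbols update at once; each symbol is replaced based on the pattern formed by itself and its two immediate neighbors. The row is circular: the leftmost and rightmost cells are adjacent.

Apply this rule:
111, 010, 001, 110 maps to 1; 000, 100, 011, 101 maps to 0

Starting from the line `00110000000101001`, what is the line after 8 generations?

01010101010101001

01010000001101011
01010000010101001
01010000110101011
01010001010101001
01010011010101011
01010101010101001
01010101010101011
01010101010101001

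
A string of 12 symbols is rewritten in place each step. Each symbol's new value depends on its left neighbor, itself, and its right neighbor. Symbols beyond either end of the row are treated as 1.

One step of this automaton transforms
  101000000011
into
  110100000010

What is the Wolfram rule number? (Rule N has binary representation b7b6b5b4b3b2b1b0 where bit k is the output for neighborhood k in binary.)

120

position 11: 111 → 0  (bit 7 = 0)
position 0: 110 → 1  (bit 6 = 1)
position 1: 101 → 1  (bit 5 = 1)
position 3: 100 → 1  (bit 4 = 1)
position 10: 011 → 1  (bit 3 = 1)
position 2: 010 → 0  (bit 2 = 0)
position 9: 001 → 0  (bit 1 = 0)
position 4: 000 → 0  (bit 0 = 0)
bits b7..b0 = 01111000 = 120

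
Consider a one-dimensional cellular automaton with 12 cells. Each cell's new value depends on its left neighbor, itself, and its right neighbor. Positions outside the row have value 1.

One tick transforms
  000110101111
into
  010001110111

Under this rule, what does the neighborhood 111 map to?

At position 9 the neighborhood is 111; the next row has 1 there.

1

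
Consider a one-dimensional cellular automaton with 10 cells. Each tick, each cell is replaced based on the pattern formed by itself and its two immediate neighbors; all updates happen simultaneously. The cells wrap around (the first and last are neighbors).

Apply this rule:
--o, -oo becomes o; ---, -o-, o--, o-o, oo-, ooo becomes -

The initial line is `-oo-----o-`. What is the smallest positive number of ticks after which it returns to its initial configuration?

tick 1: oo-----o--
tick 2: o-----o--o
tick 3: -----o--oo
tick 4: ----o--oo-
tick 5: ---o--oo--
tick 6: --o--oo---
tick 7: -o--oo----
tick 8: o--oo-----
tick 9: --oo-----o
tick 10: -oo-----o-

10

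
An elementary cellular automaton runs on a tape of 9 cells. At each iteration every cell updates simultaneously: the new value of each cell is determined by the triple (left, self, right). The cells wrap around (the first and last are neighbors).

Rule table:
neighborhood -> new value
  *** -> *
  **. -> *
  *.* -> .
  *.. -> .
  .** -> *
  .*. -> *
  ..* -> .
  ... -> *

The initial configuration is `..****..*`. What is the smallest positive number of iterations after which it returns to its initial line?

1

..****..*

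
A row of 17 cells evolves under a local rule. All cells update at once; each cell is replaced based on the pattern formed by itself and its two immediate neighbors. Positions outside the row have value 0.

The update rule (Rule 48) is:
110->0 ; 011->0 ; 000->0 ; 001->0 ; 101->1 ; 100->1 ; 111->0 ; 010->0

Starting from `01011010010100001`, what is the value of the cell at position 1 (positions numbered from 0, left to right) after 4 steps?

00100101001010000
00010010100101000
00001001010010100
00000100101001010
position 1 holds 0

0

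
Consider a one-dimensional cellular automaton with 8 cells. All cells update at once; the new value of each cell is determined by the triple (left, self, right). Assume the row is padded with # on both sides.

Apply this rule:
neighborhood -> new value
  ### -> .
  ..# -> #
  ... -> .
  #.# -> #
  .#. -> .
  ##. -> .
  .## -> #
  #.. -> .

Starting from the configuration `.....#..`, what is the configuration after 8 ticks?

tick 1: ....#..#
tick 2: ...#..##
tick 3: ..#..##.
tick 4: .#..##.#
tick 5: #..##.##
tick 6: ..##.##.
tick 7: .##.##.#
tick 8: ##.##.##

##.##.##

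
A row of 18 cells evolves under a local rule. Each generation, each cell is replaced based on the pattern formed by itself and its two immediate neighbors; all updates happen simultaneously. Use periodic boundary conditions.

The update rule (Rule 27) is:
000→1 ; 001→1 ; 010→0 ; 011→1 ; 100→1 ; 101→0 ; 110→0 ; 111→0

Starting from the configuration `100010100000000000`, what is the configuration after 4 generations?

011100011111111111
010011110000000000
101110001111111111
001001111000000000

001001111000000000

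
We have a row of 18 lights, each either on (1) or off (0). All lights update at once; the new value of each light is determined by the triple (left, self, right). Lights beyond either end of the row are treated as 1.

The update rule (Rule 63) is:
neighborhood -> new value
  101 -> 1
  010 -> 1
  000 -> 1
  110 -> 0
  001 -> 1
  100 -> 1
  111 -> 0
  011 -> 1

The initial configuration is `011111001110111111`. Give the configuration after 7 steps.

step 1: 110000111001100000
step 2: 001111100111011111
step 3: 111000011100110000
step 4: 000111110011101111
step 5: 111100001110011000
step 6: 000011111001110111
step 7: 111110000111001100

111110000111001100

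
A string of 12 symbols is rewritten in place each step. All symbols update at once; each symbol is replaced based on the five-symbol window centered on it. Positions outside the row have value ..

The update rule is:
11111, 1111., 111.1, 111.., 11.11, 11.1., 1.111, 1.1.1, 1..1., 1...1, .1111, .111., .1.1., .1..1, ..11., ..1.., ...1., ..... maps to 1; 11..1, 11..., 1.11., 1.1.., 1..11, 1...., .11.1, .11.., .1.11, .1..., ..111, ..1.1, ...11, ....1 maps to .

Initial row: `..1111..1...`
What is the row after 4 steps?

step 1: ...111.11..1
step 2: 1...111...11
step 3: 1.1..11.1.1.
step 4: .1.1.1.111..

.1.1.1.111..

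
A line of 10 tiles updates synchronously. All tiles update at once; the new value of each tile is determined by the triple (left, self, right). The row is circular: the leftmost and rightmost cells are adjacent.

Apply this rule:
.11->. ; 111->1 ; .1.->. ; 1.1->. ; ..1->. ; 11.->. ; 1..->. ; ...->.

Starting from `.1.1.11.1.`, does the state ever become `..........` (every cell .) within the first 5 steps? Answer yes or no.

yes

..........
all cells are . at step 1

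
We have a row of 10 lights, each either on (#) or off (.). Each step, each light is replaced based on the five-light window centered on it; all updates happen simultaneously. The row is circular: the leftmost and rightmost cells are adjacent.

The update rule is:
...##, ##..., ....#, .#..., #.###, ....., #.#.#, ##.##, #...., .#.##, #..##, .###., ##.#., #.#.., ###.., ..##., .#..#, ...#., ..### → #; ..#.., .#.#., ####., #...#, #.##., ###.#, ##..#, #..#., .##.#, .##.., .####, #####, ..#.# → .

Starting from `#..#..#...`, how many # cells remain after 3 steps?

3

step 1: .#..#..#.#
step 2: .##..#...#
step 3: #.....#.#.
count of #: 3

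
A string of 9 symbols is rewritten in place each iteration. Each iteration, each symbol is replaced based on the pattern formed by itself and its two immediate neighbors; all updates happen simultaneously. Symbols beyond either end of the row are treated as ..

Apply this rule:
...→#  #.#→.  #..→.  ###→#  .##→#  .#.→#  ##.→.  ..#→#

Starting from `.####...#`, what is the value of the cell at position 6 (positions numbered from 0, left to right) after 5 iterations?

.

####..###
###..###.
##..###..
#..###..#
#.###..##
position 6 holds .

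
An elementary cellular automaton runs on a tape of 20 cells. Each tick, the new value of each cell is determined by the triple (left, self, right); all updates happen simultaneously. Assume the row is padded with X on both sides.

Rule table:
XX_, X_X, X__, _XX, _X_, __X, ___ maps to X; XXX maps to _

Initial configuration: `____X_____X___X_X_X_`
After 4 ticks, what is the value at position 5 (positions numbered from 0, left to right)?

tick 1: XXXXXXXXXXXXXXXXXXXX
tick 2: ____________________
tick 3: XXXXXXXXXXXXXXXXXXXX  (repeats tick 1; period 2)
tick 4: ____________________
position 5 holds _

_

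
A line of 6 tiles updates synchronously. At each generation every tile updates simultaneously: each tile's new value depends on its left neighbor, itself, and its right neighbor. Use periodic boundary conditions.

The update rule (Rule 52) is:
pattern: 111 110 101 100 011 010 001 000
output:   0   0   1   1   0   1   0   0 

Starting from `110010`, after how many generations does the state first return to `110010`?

001011
101100
110010

3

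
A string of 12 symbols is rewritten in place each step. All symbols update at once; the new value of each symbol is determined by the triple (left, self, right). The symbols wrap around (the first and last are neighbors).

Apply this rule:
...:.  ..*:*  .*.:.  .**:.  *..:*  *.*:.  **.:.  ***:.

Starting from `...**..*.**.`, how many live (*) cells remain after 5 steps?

step 1: ..*..**....*
step 2: **.**..*..*.
step 3: .....**.**..
step 4: ....*.....*.
step 5: ...*.*...*.*
count of *: 4

4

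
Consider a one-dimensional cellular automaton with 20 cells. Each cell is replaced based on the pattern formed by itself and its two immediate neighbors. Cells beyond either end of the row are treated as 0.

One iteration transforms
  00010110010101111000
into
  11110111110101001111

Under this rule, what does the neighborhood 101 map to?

0

At position 4 the neighborhood is 101; the next row has 0 there.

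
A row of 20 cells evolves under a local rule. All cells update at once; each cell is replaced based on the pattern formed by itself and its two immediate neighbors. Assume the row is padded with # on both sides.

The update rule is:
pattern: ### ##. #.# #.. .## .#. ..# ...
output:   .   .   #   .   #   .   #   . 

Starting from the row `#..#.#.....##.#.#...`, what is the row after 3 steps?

..#.#.....##.#.#...#
.#.#.....##.#.#...##
#.#.....##.#.#...##.

#.#.....##.#.#...##.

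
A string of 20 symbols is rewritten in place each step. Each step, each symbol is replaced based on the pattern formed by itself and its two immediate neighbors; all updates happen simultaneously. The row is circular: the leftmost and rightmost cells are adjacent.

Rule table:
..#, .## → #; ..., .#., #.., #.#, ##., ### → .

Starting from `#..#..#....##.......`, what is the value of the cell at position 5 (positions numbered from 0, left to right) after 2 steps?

..#..#....##.......#
.#..#....##.......#.
position 5 holds .

.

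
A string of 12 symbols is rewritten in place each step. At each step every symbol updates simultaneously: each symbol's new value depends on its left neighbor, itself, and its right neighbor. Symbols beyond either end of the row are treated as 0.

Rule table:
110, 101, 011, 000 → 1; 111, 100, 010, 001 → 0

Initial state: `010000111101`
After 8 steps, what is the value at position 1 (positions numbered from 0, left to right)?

000110100110
110111000110
111101010110
100110101110
000111011010
110101111100
111011000101
101111010010
position 1 holds 0

0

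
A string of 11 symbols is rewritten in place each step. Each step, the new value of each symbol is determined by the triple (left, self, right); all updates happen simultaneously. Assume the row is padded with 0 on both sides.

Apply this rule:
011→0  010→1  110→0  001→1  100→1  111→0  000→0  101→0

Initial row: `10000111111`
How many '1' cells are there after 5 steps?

step 1: 11001000000
step 2: 00111100000
step 3: 01000010000
step 4: 11100111000
step 5: 00011000100
count of 1: 3

3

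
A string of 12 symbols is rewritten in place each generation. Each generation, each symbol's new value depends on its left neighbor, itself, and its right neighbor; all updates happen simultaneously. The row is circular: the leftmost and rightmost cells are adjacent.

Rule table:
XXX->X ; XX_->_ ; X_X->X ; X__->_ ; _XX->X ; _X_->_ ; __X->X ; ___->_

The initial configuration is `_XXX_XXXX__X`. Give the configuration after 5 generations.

generation 1: XXX_XXXX__X_
generation 2: XX_XXXX__X_X
generation 3: X_XXXX__X_XX
generation 4: _XXXX__X_XXX
generation 5: XXXX__X_XXX_

XXXX__X_XXX_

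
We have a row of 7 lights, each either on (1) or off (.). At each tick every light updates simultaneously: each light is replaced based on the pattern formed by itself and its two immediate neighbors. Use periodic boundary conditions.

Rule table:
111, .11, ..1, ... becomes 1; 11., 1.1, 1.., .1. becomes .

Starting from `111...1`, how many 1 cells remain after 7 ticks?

11..111
1..1111
..11111
.11111.
11111..
1111..1
111..11
count of 1: 5

5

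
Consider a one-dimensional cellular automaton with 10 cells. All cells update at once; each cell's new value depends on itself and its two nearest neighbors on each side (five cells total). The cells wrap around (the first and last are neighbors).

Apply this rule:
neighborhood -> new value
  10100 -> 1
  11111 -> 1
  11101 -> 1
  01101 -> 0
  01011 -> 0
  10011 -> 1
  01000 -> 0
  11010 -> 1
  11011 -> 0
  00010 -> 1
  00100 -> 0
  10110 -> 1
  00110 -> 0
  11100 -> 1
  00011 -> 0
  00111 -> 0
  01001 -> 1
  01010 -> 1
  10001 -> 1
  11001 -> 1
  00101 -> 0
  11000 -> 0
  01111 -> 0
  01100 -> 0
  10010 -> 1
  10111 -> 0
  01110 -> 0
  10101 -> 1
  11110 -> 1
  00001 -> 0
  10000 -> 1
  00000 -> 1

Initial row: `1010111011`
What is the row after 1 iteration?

1110001000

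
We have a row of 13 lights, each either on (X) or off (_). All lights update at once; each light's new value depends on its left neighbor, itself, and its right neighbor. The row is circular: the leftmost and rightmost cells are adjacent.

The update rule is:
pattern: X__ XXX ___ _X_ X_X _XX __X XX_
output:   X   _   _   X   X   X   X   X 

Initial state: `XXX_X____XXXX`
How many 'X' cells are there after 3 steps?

8

__XXXX__XX___
_XX__XXXXXX__
XXXXXX____XX_
count of X: 8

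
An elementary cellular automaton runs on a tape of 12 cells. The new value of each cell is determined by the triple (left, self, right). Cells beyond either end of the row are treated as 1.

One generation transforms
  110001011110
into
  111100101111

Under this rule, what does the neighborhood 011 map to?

At position 7 the neighborhood is 011; the next row has 0 there.

0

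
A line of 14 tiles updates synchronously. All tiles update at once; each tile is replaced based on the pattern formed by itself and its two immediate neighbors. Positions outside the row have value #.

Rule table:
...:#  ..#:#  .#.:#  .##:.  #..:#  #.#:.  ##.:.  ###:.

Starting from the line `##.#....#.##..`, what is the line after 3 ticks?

...######...##

...######...##
###......###..
...######...##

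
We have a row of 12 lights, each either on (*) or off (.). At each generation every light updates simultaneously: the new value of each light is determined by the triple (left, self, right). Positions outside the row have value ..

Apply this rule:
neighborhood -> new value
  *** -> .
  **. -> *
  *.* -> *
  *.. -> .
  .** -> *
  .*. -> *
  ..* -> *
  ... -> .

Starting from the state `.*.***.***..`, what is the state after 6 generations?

****.***.*..
*..***.***..
*.**.***.*..
******.***..
*....***.*..
*...**.***..

*...**.***..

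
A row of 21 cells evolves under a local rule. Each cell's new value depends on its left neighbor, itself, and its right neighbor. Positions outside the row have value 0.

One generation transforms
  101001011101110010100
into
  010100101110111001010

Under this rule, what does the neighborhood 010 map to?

0

At position 0 the neighborhood is 010; the next row has 0 there.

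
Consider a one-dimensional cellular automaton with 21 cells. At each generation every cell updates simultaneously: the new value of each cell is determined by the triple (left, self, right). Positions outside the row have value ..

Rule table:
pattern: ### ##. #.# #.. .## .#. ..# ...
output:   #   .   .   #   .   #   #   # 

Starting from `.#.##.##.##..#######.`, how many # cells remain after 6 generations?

generation 1: ##.........##.#####.#
generation 2: ..#########....###..#
generation 3: ##.#######.####.#.###
generation 4: ....#####...##..#..#.
generation 5: ####.###.###..#######
generation 6: .##...#...#.##.#####.
count of #: 11

11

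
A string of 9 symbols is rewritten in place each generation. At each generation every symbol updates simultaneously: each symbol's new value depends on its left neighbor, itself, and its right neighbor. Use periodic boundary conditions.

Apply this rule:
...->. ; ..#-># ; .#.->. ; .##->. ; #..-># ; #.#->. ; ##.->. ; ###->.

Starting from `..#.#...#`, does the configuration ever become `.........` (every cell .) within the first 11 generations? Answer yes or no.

generation 1: ##...#.#.
generation 2: ..#.#....
generation 3: .#...#...
generation 4: #.#.#.#..
generation 5: .......##
generation 6: #.....#..
generation 7: .#...#.##
generation 8: ..#.#....  (repeats generation 2; period 6)
generation 11: .......##
generation 11 is .......##, still not uniform .

no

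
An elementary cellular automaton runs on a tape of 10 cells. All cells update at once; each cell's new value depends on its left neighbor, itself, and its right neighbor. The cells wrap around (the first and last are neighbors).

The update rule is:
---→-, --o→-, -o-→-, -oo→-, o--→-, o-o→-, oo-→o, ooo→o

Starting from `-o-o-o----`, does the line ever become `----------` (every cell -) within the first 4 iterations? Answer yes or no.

----------
all cells are - at iteration 1

yes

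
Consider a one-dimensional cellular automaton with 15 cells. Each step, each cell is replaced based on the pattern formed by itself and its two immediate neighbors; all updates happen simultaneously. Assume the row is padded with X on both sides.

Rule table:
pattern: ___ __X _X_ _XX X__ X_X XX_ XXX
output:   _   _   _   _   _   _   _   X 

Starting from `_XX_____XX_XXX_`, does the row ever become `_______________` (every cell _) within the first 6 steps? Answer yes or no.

yes

____________X__
_______________
all cells are _ at step 2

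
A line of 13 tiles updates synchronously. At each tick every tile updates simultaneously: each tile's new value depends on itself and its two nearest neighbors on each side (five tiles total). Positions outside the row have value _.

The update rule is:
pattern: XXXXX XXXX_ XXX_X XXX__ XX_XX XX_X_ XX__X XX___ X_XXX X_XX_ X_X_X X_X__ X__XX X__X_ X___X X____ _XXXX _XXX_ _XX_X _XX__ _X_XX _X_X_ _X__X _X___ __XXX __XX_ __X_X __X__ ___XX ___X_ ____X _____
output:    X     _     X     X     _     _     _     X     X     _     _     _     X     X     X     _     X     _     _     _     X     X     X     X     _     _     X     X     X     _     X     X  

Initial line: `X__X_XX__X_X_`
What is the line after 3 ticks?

X___XX_X_XXX_

XXXXX___XXX_X
_XX_XXXX__X__
X___XX_X_XXX_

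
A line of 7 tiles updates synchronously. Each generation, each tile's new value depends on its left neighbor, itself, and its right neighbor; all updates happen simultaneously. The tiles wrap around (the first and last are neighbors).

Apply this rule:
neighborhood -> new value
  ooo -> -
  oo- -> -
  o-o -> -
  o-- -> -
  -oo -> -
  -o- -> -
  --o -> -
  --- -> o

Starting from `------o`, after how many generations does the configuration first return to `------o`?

-oooo--
------o

2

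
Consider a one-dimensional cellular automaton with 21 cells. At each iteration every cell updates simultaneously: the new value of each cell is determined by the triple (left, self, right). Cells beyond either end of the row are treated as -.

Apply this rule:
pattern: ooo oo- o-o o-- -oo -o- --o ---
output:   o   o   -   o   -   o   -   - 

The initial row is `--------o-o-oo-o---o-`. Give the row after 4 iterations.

--------o-o--o-oo--oo
--------o-oo-o--oo--o
--------o--o-oo--oo-o
--------oo-o--oo--o-o

--------oo-o--oo--o-o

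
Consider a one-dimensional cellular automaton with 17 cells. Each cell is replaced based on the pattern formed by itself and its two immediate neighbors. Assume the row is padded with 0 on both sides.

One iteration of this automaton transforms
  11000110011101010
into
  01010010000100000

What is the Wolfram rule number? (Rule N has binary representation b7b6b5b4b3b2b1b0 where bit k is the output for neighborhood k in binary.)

position 10: 111 → 0  (bit 7 = 0)
position 1: 110 → 1  (bit 6 = 1)
position 12: 101 → 0  (bit 5 = 0)
position 2: 100 → 0  (bit 4 = 0)
position 0: 011 → 0  (bit 3 = 0)
position 13: 010 → 0  (bit 2 = 0)
position 4: 001 → 0  (bit 1 = 0)
position 3: 000 → 1  (bit 0 = 1)
bits b7..b0 = 01000001 = 65

65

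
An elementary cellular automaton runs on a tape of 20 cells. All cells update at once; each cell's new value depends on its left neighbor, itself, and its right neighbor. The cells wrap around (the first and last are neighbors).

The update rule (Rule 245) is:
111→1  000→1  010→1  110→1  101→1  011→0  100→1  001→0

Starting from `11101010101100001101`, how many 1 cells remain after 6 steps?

step 1: 11111111110111100110
step 2: 01111111111011110011
step 3: 10111111111101111001
step 4: 11011111111110111100
step 5: 01101111111111011110
step 6: 00110111111111101111
count of 1: 16

16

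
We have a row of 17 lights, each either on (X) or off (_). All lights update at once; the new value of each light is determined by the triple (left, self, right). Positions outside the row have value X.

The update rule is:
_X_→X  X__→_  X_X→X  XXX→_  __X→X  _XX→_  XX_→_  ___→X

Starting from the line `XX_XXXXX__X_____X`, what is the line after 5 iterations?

_X__X______XX_XX_

iteration 1: __X______XX_XXXX_
iteration 2: _XX_XXXXX__X____X
iteration 3: X__X______XX_XXX_
iteration 4: __XX_XXXXX__X___X
iteration 5: _X__X______XX_XX_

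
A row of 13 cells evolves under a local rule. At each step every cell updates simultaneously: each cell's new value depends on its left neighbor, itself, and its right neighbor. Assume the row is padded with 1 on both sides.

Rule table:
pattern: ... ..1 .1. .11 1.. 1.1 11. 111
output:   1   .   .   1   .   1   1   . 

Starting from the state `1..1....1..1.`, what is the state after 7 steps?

1....11.....1
1.11.11.111.1
111111111.111
........111..
.111111.1.1..
11....11.1...
.1.11.111..1.

.1.11.111..1.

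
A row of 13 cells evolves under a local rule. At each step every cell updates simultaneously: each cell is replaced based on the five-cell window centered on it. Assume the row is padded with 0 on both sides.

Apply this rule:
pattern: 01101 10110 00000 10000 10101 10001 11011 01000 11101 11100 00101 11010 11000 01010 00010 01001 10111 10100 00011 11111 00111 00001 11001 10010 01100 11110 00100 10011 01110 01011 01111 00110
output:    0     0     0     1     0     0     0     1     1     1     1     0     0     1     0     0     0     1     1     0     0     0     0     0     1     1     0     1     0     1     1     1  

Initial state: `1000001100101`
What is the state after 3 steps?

0110011100111
1110100101001
0010100111000

0010100111000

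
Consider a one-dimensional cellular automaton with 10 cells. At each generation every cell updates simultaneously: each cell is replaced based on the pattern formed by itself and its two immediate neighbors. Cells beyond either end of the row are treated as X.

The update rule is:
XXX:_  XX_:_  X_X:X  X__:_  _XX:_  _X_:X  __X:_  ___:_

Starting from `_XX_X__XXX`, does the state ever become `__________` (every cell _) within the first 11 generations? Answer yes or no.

yes

X__XX_____
__________
all cells are _ at generation 2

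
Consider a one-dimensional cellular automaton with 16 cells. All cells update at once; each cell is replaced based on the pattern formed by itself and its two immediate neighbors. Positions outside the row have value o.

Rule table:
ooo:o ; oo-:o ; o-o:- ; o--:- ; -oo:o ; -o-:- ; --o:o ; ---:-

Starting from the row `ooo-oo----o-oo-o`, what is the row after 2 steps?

ooo-oo---o--oo-o
ooo-oo--o--ooo-o

ooo-oo--o--ooo-o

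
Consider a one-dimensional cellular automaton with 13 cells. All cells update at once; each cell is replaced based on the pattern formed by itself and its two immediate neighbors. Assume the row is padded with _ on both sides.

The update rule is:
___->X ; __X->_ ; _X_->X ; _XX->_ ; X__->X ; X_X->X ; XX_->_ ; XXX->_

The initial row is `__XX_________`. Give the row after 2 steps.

X___XXXXXXXXX
XXX__________

XXX__________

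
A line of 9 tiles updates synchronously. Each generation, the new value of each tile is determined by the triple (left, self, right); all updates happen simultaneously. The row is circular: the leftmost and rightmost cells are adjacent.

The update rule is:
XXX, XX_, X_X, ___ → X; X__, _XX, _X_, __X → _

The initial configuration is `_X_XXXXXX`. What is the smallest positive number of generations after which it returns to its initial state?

9

X_X_XXXXX
XX_X_XXXX
XXX_X_XXX
XXXX_X_XX
XXXXX_X_X
XXXXXX_X_
_XXXXXX_X
X_XXXXXX_
_X_XXXXXX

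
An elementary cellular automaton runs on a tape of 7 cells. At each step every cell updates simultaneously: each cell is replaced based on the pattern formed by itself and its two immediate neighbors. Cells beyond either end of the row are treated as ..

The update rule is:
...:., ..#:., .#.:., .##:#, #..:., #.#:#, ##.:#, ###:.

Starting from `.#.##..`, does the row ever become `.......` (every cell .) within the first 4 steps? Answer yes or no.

..###..
..#.#..
...#...
.......
all cells are . at step 4

yes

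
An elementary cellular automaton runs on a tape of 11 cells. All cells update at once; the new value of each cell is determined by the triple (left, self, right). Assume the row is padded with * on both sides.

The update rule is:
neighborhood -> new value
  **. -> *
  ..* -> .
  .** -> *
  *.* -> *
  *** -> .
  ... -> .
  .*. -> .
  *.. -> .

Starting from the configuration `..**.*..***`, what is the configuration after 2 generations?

..*.*......

..***...*..
..*.*......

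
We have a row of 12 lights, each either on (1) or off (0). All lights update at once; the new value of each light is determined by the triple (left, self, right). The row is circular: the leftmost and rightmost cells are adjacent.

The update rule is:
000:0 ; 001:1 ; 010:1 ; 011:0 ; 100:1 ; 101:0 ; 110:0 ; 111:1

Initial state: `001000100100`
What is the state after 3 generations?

001101011000

generation 1: 011101111110
generation 2: 101000111101
generation 3: 001101011000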